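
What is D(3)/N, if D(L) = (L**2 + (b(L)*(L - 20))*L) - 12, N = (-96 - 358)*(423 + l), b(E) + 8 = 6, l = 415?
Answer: -99/380452 ≈ -0.00026022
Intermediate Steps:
b(E) = -2 (b(E) = -8 + 6 = -2)
N = -380452 (N = (-96 - 358)*(423 + 415) = -454*838 = -380452)
D(L) = -12 + L**2 + L*(40 - 2*L) (D(L) = (L**2 + (-2*(L - 20))*L) - 12 = (L**2 + (-2*(-20 + L))*L) - 12 = (L**2 + (40 - 2*L)*L) - 12 = (L**2 + L*(40 - 2*L)) - 12 = -12 + L**2 + L*(40 - 2*L))
D(3)/N = (-12 - 1*3**2 + 40*3)/(-380452) = (-12 - 1*9 + 120)*(-1/380452) = (-12 - 9 + 120)*(-1/380452) = 99*(-1/380452) = -99/380452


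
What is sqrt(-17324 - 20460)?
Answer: 2*I*sqrt(9446) ≈ 194.38*I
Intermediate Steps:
sqrt(-17324 - 20460) = sqrt(-37784) = 2*I*sqrt(9446)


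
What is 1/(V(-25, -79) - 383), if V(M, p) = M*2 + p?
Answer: -1/512 ≈ -0.0019531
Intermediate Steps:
V(M, p) = p + 2*M (V(M, p) = 2*M + p = p + 2*M)
1/(V(-25, -79) - 383) = 1/((-79 + 2*(-25)) - 383) = 1/((-79 - 50) - 383) = 1/(-129 - 383) = 1/(-512) = -1/512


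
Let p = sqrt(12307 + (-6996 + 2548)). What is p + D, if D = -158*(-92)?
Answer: 14536 + sqrt(7859) ≈ 14625.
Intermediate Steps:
p = sqrt(7859) (p = sqrt(12307 - 4448) = sqrt(7859) ≈ 88.651)
D = 14536
p + D = sqrt(7859) + 14536 = 14536 + sqrt(7859)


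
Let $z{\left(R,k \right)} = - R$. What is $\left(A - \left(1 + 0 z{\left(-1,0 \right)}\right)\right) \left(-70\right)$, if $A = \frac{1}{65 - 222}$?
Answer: $\frac{11060}{157} \approx 70.446$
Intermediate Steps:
$A = - \frac{1}{157}$ ($A = \frac{1}{-157} = - \frac{1}{157} \approx -0.0063694$)
$\left(A - \left(1 + 0 z{\left(-1,0 \right)}\right)\right) \left(-70\right) = \left(- \frac{1}{157} - \left(1 + 0 \left(\left(-1\right) \left(-1\right)\right)\right)\right) \left(-70\right) = \left(- \frac{1}{157} - \left(1 + 0 \cdot 1\right)\right) \left(-70\right) = \left(- \frac{1}{157} - \left(1 + 0\right)\right) \left(-70\right) = \left(- \frac{1}{157} - 1\right) \left(-70\right) = \left(- \frac{158}{157}\right) \left(-70\right) = \frac{11060}{157}$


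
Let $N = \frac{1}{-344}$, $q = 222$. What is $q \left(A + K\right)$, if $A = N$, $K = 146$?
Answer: $\frac{5574753}{172} \approx 32411.0$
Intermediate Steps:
$N = - \frac{1}{344} \approx -0.002907$
$A = - \frac{1}{344} \approx -0.002907$
$q \left(A + K\right) = 222 \left(- \frac{1}{344} + 146\right) = 222 \cdot \frac{50223}{344} = \frac{5574753}{172}$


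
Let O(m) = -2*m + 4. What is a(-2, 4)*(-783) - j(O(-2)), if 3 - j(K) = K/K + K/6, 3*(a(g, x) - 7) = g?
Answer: -14879/3 ≈ -4959.7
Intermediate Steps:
a(g, x) = 7 + g/3
O(m) = 4 - 2*m
j(K) = 2 - K/6 (j(K) = 3 - (K/K + K/6) = 3 - (1 + K*(⅙)) = 3 - (1 + K/6) = 3 + (-1 - K/6) = 2 - K/6)
a(-2, 4)*(-783) - j(O(-2)) = (7 + (⅓)*(-2))*(-783) - (2 - (4 - 2*(-2))/6) = (7 - ⅔)*(-783) - (2 - (4 + 4)/6) = (19/3)*(-783) - (2 - ⅙*8) = -4959 - (2 - 4/3) = -4959 - 1*⅔ = -4959 - ⅔ = -14879/3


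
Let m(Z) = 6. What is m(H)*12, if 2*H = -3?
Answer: 72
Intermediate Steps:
H = -3/2 (H = (½)*(-3) = -3/2 ≈ -1.5000)
m(H)*12 = 6*12 = 72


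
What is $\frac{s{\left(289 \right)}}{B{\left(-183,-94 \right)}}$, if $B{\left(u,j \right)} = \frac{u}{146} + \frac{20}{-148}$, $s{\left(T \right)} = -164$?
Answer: $\frac{885928}{7501} \approx 118.11$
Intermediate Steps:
$B{\left(u,j \right)} = - \frac{5}{37} + \frac{u}{146}$ ($B{\left(u,j \right)} = u \frac{1}{146} + 20 \left(- \frac{1}{148}\right) = \frac{u}{146} - \frac{5}{37} = - \frac{5}{37} + \frac{u}{146}$)
$\frac{s{\left(289 \right)}}{B{\left(-183,-94 \right)}} = - \frac{164}{- \frac{5}{37} + \frac{1}{146} \left(-183\right)} = - \frac{164}{- \frac{5}{37} - \frac{183}{146}} = - \frac{164}{- \frac{7501}{5402}} = \left(-164\right) \left(- \frac{5402}{7501}\right) = \frac{885928}{7501}$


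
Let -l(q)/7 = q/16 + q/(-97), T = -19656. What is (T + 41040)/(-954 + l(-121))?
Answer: -3687552/156889 ≈ -23.504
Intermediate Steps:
l(q) = -567*q/1552 (l(q) = -7*(q/16 + q/(-97)) = -7*(q*(1/16) + q*(-1/97)) = -7*(q/16 - q/97) = -567*q/1552)
(T + 41040)/(-954 + l(-121)) = (-19656 + 41040)/(-954 - 567/1552*(-121)) = 21384/(-954 + 68607/1552) = 21384/(-1412001/1552) = 21384*(-1552/1412001) = -3687552/156889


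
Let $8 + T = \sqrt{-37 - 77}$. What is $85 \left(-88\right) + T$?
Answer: $-7488 + i \sqrt{114} \approx -7488.0 + 10.677 i$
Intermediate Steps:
$T = -8 + i \sqrt{114}$ ($T = -8 + \sqrt{-37 - 77} = -8 + \sqrt{-114} = -8 + i \sqrt{114} \approx -8.0 + 10.677 i$)
$85 \left(-88\right) + T = 85 \left(-88\right) - \left(8 - i \sqrt{114}\right) = -7480 - \left(8 - i \sqrt{114}\right) = -7488 + i \sqrt{114}$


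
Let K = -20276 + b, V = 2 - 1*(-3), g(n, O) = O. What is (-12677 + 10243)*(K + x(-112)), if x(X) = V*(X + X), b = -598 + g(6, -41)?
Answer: 53633190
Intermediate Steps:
V = 5 (V = 2 + 3 = 5)
b = -639 (b = -598 - 41 = -639)
K = -20915 (K = -20276 - 639 = -20915)
x(X) = 10*X (x(X) = 5*(X + X) = 5*(2*X) = 10*X)
(-12677 + 10243)*(K + x(-112)) = (-12677 + 10243)*(-20915 + 10*(-112)) = -2434*(-20915 - 1120) = -2434*(-22035) = 53633190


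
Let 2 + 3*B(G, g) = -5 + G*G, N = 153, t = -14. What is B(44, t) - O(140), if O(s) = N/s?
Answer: 89867/140 ≈ 641.91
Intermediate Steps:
B(G, g) = -7/3 + G**2/3 (B(G, g) = -2/3 + (-5 + G*G)/3 = -2/3 + (-5 + G**2)/3 = -2/3 + (-5/3 + G**2/3) = -7/3 + G**2/3)
O(s) = 153/s
B(44, t) - O(140) = (-7/3 + (1/3)*44**2) - 153/140 = (-7/3 + (1/3)*1936) - 153/140 = (-7/3 + 1936/3) - 1*153/140 = 643 - 153/140 = 89867/140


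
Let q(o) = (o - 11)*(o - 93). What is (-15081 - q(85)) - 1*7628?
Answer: -22117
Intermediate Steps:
q(o) = (-93 + o)*(-11 + o) (q(o) = (-11 + o)*(-93 + o) = (-93 + o)*(-11 + o))
(-15081 - q(85)) - 1*7628 = (-15081 - (1023 + 85**2 - 104*85)) - 1*7628 = (-15081 - (1023 + 7225 - 8840)) - 7628 = (-15081 - 1*(-592)) - 7628 = (-15081 + 592) - 7628 = -14489 - 7628 = -22117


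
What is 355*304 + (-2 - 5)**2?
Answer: 107969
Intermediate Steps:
355*304 + (-2 - 5)**2 = 107920 + (-7)**2 = 107920 + 49 = 107969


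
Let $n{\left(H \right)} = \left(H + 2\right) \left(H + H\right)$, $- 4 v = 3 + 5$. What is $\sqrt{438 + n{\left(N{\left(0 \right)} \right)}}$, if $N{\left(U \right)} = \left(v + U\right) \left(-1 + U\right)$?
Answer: $\sqrt{454} \approx 21.307$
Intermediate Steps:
$v = -2$ ($v = - \frac{3 + 5}{4} = \left(- \frac{1}{4}\right) 8 = -2$)
$N{\left(U \right)} = \left(-1 + U\right) \left(-2 + U\right)$ ($N{\left(U \right)} = \left(-2 + U\right) \left(-1 + U\right) = \left(-1 + U\right) \left(-2 + U\right)$)
$n{\left(H \right)} = 2 H \left(2 + H\right)$ ($n{\left(H \right)} = \left(2 + H\right) 2 H = 2 H \left(2 + H\right)$)
$\sqrt{438 + n{\left(N{\left(0 \right)} \right)}} = \sqrt{438 + 2 \left(2 + 0^{2} - 0\right) \left(2 + \left(2 + 0^{2} - 0\right)\right)} = \sqrt{438 + 2 \left(2 + 0 + 0\right) \left(2 + \left(2 + 0 + 0\right)\right)} = \sqrt{438 + 2 \cdot 2 \left(2 + 2\right)} = \sqrt{438 + 2 \cdot 2 \cdot 4} = \sqrt{438 + 16} = \sqrt{454}$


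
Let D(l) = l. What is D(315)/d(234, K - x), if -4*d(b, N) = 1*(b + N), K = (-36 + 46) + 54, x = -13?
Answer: -1260/311 ≈ -4.0514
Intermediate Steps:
K = 64 (K = 10 + 54 = 64)
d(b, N) = -N/4 - b/4 (d(b, N) = -(b + N)/4 = -(N + b)/4 = -N/4 - b/4)
D(315)/d(234, K - x) = 315/(-(64 - 1*(-13))/4 - 1/4*234) = 315/(-(64 + 13)/4 - 117/2) = 315/(-1/4*77 - 117/2) = 315/(-77/4 - 117/2) = 315/(-311/4) = 315*(-4/311) = -1260/311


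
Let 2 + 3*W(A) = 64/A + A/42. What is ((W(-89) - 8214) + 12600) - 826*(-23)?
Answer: 262210091/11214 ≈ 23382.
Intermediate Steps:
W(A) = -2/3 + A/126 + 64/(3*A) (W(A) = -2/3 + (64/A + A/42)/3 = -2/3 + (A/126 + 64/(3*A)) = -2/3 + A/126 + 64/(3*A))
((W(-89) - 8214) + 12600) - 826*(-23) = (((1/126)*(2688 - 89*(-84 - 89))/(-89) - 8214) + 12600) - 826*(-23) = (((1/126)*(-1/89)*(2688 - 89*(-173)) - 8214) + 12600) + 18998 = (((1/126)*(-1/89)*(2688 + 15397) - 8214) + 12600) + 18998 = (((1/126)*(-1/89)*18085 - 8214) + 12600) + 18998 = ((-18085/11214 - 8214) + 12600) + 18998 = (-92129881/11214 + 12600) + 18998 = 49166519/11214 + 18998 = 262210091/11214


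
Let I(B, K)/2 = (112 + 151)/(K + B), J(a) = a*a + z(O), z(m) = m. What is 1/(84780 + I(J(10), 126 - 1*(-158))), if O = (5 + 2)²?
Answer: 433/36710266 ≈ 1.1795e-5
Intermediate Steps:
O = 49 (O = 7² = 49)
J(a) = 49 + a² (J(a) = a*a + 49 = a² + 49 = 49 + a²)
I(B, K) = 526/(B + K) (I(B, K) = 2*((112 + 151)/(K + B)) = 2*(263/(B + K)) = 526/(B + K))
1/(84780 + I(J(10), 126 - 1*(-158))) = 1/(84780 + 526/((49 + 10²) + (126 - 1*(-158)))) = 1/(84780 + 526/((49 + 100) + (126 + 158))) = 1/(84780 + 526/(149 + 284)) = 1/(84780 + 526/433) = 1/(36710266/433) = 433/36710266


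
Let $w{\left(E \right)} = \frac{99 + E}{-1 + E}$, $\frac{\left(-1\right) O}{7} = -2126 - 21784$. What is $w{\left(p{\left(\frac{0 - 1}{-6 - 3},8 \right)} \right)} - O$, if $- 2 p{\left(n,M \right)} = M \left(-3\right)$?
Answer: $- \frac{1840959}{11} \approx -1.6736 \cdot 10^{5}$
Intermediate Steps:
$p{\left(n,M \right)} = \frac{3 M}{2}$ ($p{\left(n,M \right)} = - \frac{M \left(-3\right)}{2} = - \frac{\left(-3\right) M}{2} = \frac{3 M}{2}$)
$O = 167370$ ($O = - 7 \left(-2126 - 21784\right) = \left(-7\right) \left(-23910\right) = 167370$)
$w{\left(E \right)} = \frac{99 + E}{-1 + E}$
$w{\left(p{\left(\frac{0 - 1}{-6 - 3},8 \right)} \right)} - O = \frac{99 + \frac{3}{2} \cdot 8}{-1 + \frac{3}{2} \cdot 8} - 167370 = \frac{99 + 12}{-1 + 12} - 167370 = \frac{1}{11} \cdot 111 - 167370 = \frac{111}{11} - 167370 = - \frac{1840959}{11}$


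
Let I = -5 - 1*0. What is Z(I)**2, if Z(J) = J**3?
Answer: 15625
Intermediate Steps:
I = -5 (I = -5 + 0 = -5)
Z(I)**2 = ((-5)**3)**2 = (-125)**2 = 15625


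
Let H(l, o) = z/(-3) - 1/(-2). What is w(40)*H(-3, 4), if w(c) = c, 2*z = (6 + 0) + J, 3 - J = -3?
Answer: -60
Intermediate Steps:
J = 6 (J = 3 - 1*(-3) = 3 + 3 = 6)
z = 6 (z = ((6 + 0) + 6)/2 = (6 + 6)/2 = (1/2)*12 = 6)
H(l, o) = -3/2 (H(l, o) = 6/(-3) - 1/(-2) = 6*(-1/3) - 1*(-1/2) = -2 + 1/2 = -3/2)
w(40)*H(-3, 4) = 40*(-3/2) = -60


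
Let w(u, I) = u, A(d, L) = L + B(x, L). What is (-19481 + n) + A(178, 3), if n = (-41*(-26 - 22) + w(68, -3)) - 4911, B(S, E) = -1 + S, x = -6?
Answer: -22360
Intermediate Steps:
A(d, L) = -7 + L (A(d, L) = L + (-1 - 6) = L - 7 = -7 + L)
n = -2875 (n = (-41*(-26 - 22) + 68) - 4911 = (-41*(-48) + 68) - 4911 = (1968 + 68) - 4911 = 2036 - 4911 = -2875)
(-19481 + n) + A(178, 3) = (-19481 - 2875) + (-7 + 3) = -22356 - 4 = -22360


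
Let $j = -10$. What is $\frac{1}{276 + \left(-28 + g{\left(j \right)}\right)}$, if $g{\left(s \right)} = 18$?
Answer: $\frac{1}{266} \approx 0.0037594$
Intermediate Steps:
$\frac{1}{276 + \left(-28 + g{\left(j \right)}\right)} = \frac{1}{276 + \left(-28 + 18\right)} = \frac{1}{276 - 10} = \frac{1}{266}$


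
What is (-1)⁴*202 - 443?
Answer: -241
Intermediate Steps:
(-1)⁴*202 - 443 = 1*202 - 443 = 202 - 443 = -241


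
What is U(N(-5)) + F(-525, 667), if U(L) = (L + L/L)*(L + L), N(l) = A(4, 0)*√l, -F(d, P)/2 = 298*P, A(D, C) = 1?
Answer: -397542 + 2*I*√5 ≈ -3.9754e+5 + 4.4721*I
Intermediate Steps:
F(d, P) = -596*P
N(l) = √l (N(l) = 1*√l = √l)
U(L) = 2*L*(1 + L) (U(L) = (L + 1)*(2*L) = (1 + L)*(2*L) = 2*L*(1 + L))
U(N(-5)) + F(-525, 667) = 2*√(-5)*(1 + √(-5)) - 596*667 = 2*(I*√5)*(1 + I*√5) - 397532 = 2*I*√5*(1 + I*√5) - 397532 = -397532 + 2*I*√5*(1 + I*√5)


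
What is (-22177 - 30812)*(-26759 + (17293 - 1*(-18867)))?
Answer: -498149589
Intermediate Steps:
(-22177 - 30812)*(-26759 + (17293 - 1*(-18867))) = -52989*(-26759 + (17293 + 18867)) = -52989*(-26759 + 36160) = -52989*9401 = -498149589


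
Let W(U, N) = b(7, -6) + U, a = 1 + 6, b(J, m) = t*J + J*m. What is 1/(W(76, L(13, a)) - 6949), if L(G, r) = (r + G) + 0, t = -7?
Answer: -1/6964 ≈ -0.00014360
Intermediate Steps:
b(J, m) = -7*J + J*m
a = 7
L(G, r) = G + r (L(G, r) = (G + r) + 0 = G + r)
W(U, N) = -91 + U (W(U, N) = 7*(-7 - 6) + U = 7*(-13) + U = -91 + U)
1/(W(76, L(13, a)) - 6949) = 1/((-91 + 76) - 6949) = 1/(-15 - 6949) = 1/(-6964) = -1/6964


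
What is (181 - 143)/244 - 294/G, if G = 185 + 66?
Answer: -31099/30622 ≈ -1.0156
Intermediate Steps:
G = 251
(181 - 143)/244 - 294/G = (181 - 143)/244 - 294/251 = 38*(1/244) - 294*1/251 = 19/122 - 294/251 = -31099/30622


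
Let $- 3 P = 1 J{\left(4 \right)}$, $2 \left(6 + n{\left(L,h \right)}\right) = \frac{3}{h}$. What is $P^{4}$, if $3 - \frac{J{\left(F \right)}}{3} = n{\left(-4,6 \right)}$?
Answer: $\frac{1500625}{256} \approx 5861.8$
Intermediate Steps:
$n{\left(L,h \right)} = -6 + \frac{3}{2 h}$ ($n{\left(L,h \right)} = -6 + \frac{3 \frac{1}{h}}{2} = -6 + \frac{3}{2 h}$)
$J{\left(F \right)} = \frac{105}{4}$ ($J{\left(F \right)} = 9 - 3 \left(-6 + \frac{3}{2 \cdot 6}\right) = 9 - 3 \left(-6 + \frac{3}{2} \cdot \frac{1}{6}\right) = 9 - 3 \left(-6 + \frac{1}{4}\right) = 9 - - \frac{69}{4} = 9 + \frac{69}{4} = \frac{105}{4}$)
$P = - \frac{35}{4}$ ($P = - \frac{1 \cdot \frac{105}{4}}{3} = \left(- \frac{1}{3}\right) \frac{105}{4} = - \frac{35}{4} \approx -8.75$)
$P^{4} = \left(- \frac{35}{4}\right)^{4} = \frac{1500625}{256}$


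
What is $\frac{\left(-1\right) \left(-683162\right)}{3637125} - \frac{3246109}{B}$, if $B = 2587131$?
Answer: $- \frac{371817578089}{348508105125} \approx -1.0669$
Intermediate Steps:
$\frac{\left(-1\right) \left(-683162\right)}{3637125} - \frac{3246109}{B} = \frac{\left(-1\right) \left(-683162\right)}{3637125} - \frac{3246109}{2587131} = 683162 \cdot \frac{1}{3637125} - \frac{3246109}{2587131} = \frac{683162}{3637125} - \frac{3246109}{2587131} = - \frac{371817578089}{348508105125}$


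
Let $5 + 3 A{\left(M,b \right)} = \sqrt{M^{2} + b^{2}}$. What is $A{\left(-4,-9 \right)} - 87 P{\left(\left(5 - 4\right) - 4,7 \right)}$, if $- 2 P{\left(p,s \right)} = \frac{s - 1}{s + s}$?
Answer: $\frac{713}{42} + \frac{\sqrt{97}}{3} \approx 20.259$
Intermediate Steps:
$P{\left(p,s \right)} = - \frac{-1 + s}{4 s}$ ($P{\left(p,s \right)} = - \frac{\left(s - 1\right) \frac{1}{s + s}}{2} = - \frac{\left(-1 + s\right) \frac{1}{2 s}}{2} = - \frac{\frac{1}{2} \frac{1}{s} \left(-1 + s\right)}{2} = - \frac{-1 + s}{4 s}$)
$A{\left(M,b \right)} = - \frac{5}{3} + \frac{\sqrt{M^{2} + b^{2}}}{3}$
$A{\left(-4,-9 \right)} - 87 P{\left(\left(5 - 4\right) - 4,7 \right)} = \left(- \frac{5}{3} + \frac{\sqrt{\left(-4\right)^{2} + \left(-9\right)^{2}}}{3}\right) - 87 \frac{1 - 7}{4 \cdot 7} = \left(- \frac{5}{3} + \frac{\sqrt{16 + 81}}{3}\right) - 87 \cdot \frac{1}{4} \cdot \frac{1}{7} \left(1 - 7\right) = \left(- \frac{5}{3} + \frac{\sqrt{97}}{3}\right) - 87 \cdot \frac{1}{4} \cdot \frac{1}{7} \left(-6\right) = \left(- \frac{5}{3} + \frac{\sqrt{97}}{3}\right) - - \frac{261}{14} = \left(- \frac{5}{3} + \frac{\sqrt{97}}{3}\right) + \frac{261}{14} = \frac{713}{42} + \frac{\sqrt{97}}{3}$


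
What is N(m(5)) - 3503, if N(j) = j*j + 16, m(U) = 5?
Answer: -3462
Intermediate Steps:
N(j) = 16 + j**2 (N(j) = j**2 + 16 = 16 + j**2)
N(m(5)) - 3503 = (16 + 5**2) - 3503 = (16 + 25) - 3503 = 41 - 3503 = -3462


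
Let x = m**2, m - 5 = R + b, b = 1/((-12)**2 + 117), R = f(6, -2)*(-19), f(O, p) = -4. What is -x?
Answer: -446984164/68121 ≈ -6561.6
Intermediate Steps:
R = 76 (R = -4*(-19) = 76)
b = 1/261 (b = 1/(144 + 117) = 1/261 ≈ 0.0038314)
m = 21142/261 (m = 5 + (76 + 1/261) = 5 + 19837/261 = 21142/261 ≈ 81.004)
x = 446984164/68121 (x = (21142/261)**2 = 446984164/68121 ≈ 6561.6)
-x = -1*446984164/68121 = -446984164/68121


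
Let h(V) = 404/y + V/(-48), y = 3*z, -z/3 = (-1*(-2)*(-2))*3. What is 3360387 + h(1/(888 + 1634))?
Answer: 3661159153591/1089504 ≈ 3.3604e+6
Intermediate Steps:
z = 36 (z = -3*-1*(-2)*(-2)*3 = -3*2*(-2)*3 = -(-12)*3 = -3*(-12) = 36)
y = 108 (y = 3*36 = 108)
h(V) = 101/27 - V/48 (h(V) = 404/108 + V/(-48) = 404*(1/108) + V*(-1/48) = 101/27 - V/48)
3360387 + h(1/(888 + 1634)) = 3360387 + (101/27 - 1/(48*(888 + 1634))) = 3360387 + (101/27 - 1/48/2522) = 3360387 + (101/27 - 1/48*1/2522) = 3360387 + (101/27 - 1/121056) = 3360387 + 4075543/1089504 = 3661159153591/1089504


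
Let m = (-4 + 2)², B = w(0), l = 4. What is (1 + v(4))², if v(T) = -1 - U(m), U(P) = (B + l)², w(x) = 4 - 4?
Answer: 256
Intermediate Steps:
w(x) = 0
B = 0
m = 4 (m = (-2)² = 4)
U(P) = 16 (U(P) = (0 + 4)² = 4² = 16)
v(T) = -17 (v(T) = -1 - 1*16 = -1 - 16 = -17)
(1 + v(4))² = (1 - 17)² = (-16)² = 256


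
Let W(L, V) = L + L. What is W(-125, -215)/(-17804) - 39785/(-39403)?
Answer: 359091445/350765506 ≈ 1.0237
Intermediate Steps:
W(L, V) = 2*L
W(-125, -215)/(-17804) - 39785/(-39403) = (2*(-125))/(-17804) - 39785/(-39403) = -250*(-1/17804) - 39785*(-1/39403) = 125/8902 + 39785/39403 = 359091445/350765506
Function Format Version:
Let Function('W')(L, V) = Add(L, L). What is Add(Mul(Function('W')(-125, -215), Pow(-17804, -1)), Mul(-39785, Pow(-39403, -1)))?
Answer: Rational(359091445, 350765506) ≈ 1.0237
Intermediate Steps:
Function('W')(L, V) = Mul(2, L)
Add(Mul(Function('W')(-125, -215), Pow(-17804, -1)), Mul(-39785, Pow(-39403, -1))) = Add(Mul(Mul(2, -125), Pow(-17804, -1)), Mul(-39785, Pow(-39403, -1))) = Add(Mul(-250, Rational(-1, 17804)), Mul(-39785, Rational(-1, 39403))) = Add(Rational(125, 8902), Rational(39785, 39403)) = Rational(359091445, 350765506)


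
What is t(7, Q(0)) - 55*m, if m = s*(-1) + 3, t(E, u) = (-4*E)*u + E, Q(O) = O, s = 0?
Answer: -158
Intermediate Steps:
t(E, u) = E - 4*E*u (t(E, u) = -4*E*u + E = E - 4*E*u)
m = 3 (m = 0*(-1) + 3 = 0 + 3 = 3)
t(7, Q(0)) - 55*m = 7*(1 - 4*0) - 55*3 = 7*(1 + 0) - 165 = 7*1 - 165 = 7 - 165 = -158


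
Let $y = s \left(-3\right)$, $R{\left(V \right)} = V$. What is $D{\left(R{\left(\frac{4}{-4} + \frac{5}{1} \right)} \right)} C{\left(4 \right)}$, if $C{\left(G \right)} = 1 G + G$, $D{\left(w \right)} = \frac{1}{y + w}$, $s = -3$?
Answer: $\frac{8}{13} \approx 0.61539$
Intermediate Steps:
$y = 9$ ($y = \left(-3\right) \left(-3\right) = 9$)
$D{\left(w \right)} = \frac{1}{9 + w}$
$C{\left(G \right)} = 2 G$ ($C{\left(G \right)} = G + G = 2 G$)
$D{\left(R{\left(\frac{4}{-4} + \frac{5}{1} \right)} \right)} C{\left(4 \right)} = \frac{2 \cdot 4}{9 + \left(\frac{4}{-4} + \frac{5}{1}\right)} = \frac{1}{9 + \left(4 \left(- \frac{1}{4}\right) + 5 \cdot 1\right)} 8 = \frac{1}{9 + \left(-1 + 5\right)} 8 = \frac{1}{9 + 4} \cdot 8 = \frac{1}{13} \cdot 8 = \frac{8}{13}$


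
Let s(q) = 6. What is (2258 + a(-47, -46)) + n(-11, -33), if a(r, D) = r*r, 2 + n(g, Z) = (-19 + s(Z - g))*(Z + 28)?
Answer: 4530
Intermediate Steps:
n(g, Z) = -366 - 13*Z (n(g, Z) = -2 + (-19 + 6)*(Z + 28) = -2 - 13*(28 + Z) = -2 + (-364 - 13*Z) = -366 - 13*Z)
a(r, D) = r²
(2258 + a(-47, -46)) + n(-11, -33) = (2258 + (-47)²) + (-366 - 13*(-33)) = (2258 + 2209) + (-366 + 429) = 4467 + 63 = 4530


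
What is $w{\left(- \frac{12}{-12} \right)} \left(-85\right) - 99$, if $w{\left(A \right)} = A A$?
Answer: $-184$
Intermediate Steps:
$w{\left(A \right)} = A^{2}$
$w{\left(- \frac{12}{-12} \right)} \left(-85\right) - 99 = \left(- \frac{12}{-12}\right)^{2} \left(-85\right) - 99 = \left(\left(-12\right) \left(- \frac{1}{12}\right)\right)^{2} \left(-85\right) - 99 = 1^{2} \left(-85\right) - 99 = 1 \left(-85\right) - 99 = -85 - 99 = -184$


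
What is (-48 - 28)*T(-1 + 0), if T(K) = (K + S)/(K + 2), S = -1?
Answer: 152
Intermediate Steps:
T(K) = (-1 + K)/(2 + K) (T(K) = (K - 1)/(K + 2) = (-1 + K)/(2 + K))
(-48 - 28)*T(-1 + 0) = (-48 - 28)*((-1 + (-1 + 0))/(2 + (-1 + 0))) = -76*(-1 - 1)/(2 - 1) = -76*(-2)/1 = -76*(-2) = 152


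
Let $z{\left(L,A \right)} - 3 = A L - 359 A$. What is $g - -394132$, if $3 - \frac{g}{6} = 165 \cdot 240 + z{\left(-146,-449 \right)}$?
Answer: $-1203938$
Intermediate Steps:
$z{\left(L,A \right)} = 3 - 359 A + A L$ ($z{\left(L,A \right)} = 3 + \left(A L - 359 A\right) = 3 + \left(- 359 A + A L\right) = 3 - 359 A + A L$)
$g = -1598070$ ($g = 18 - 6 \left(165 \cdot 240 - -226748\right) = 18 - 6 \left(39600 + \left(3 + 161191 + 65554\right)\right) = 18 - 6 \left(39600 + 226748\right) = 18 - 1598088 = -1598070$)
$g - -394132 = -1598070 - -394132 = -1598070 + 394132 = -1203938$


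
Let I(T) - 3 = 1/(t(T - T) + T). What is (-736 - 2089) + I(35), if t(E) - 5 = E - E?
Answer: -112879/40 ≈ -2822.0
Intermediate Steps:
t(E) = 5 (t(E) = 5 + (E - E) = 5 + 0 = 5)
I(T) = 3 + 1/(5 + T)
(-736 - 2089) + I(35) = (-736 - 2089) + (16 + 3*35)/(5 + 35) = -2825 + (16 + 105)/40 = -2825 + (1/40)*121 = -2825 + 121/40 = -112879/40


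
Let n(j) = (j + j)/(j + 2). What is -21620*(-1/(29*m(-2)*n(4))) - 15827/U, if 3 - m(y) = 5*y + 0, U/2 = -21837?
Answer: 24625541/567762 ≈ 43.373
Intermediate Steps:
U = -43674 (U = 2*(-21837) = -43674)
n(j) = 2*j/(2 + j) (n(j) = (2*j)/(2 + j) = 2*j/(2 + j))
m(y) = 3 - 5*y (m(y) = 3 - (5*y + 0) = 3 - 5*y)
-21620*(-1/(29*m(-2)*n(4))) - 15827/U = -21620*(-3/(116*(3 - 5*(-2)))) - 15827/(-43674) = -21620*(-3/(116*(3 + 10))) - 15827*(-1/43674) = -21620/(-58*4/6*13) + 15827/43674 = -21620/(-29*4/3*13) + 15827/43674 = -21620/((-116/3*13)) + 15827/43674 = -21620/(-1508/3) + 15827/43674 = -21620*(-3/1508) + 15827/43674 = 16215/377 + 15827/43674 = 24625541/567762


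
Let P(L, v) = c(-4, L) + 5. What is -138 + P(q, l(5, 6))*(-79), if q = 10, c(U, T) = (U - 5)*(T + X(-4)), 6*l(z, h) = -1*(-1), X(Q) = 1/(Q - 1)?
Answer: 32174/5 ≈ 6434.8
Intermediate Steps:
X(Q) = 1/(-1 + Q)
l(z, h) = 1/6 (l(z, h) = (-1*(-1))/6 = (1/6)*1 = 1/6)
c(U, T) = (-5 + U)*(-1/5 + T) (c(U, T) = (U - 5)*(T + 1/(-1 - 4)) = (-5 + U)*(T + 1/(-5)) = (-5 + U)*(T - 1/5) = (-5 + U)*(-1/5 + T))
P(L, v) = 34/5 - 9*L (P(L, v) = (1 - 5*L - 1/5*(-4) + L*(-4)) + 5 = (1 - 5*L + 4/5 - 4*L) + 5 = (9/5 - 9*L) + 5 = 34/5 - 9*L)
-138 + P(q, l(5, 6))*(-79) = -138 + (34/5 - 9*10)*(-79) = -138 + (34/5 - 90)*(-79) = -138 - 416/5*(-79) = -138 + 32864/5 = 32174/5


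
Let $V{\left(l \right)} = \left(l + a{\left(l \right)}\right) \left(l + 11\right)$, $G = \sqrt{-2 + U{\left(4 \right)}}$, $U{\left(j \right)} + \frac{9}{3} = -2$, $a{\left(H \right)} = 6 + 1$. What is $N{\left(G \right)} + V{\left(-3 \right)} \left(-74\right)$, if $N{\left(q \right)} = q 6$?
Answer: $-2368 + 6 i \sqrt{7} \approx -2368.0 + 15.875 i$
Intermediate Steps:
$a{\left(H \right)} = 7$
$U{\left(j \right)} = -5$ ($U{\left(j \right)} = -3 - 2 = -5$)
$G = i \sqrt{7}$ ($G = \sqrt{-2 - 5} = \sqrt{-7} = i \sqrt{7} \approx 2.6458 i$)
$V{\left(l \right)} = \left(7 + l\right) \left(11 + l\right)$ ($V{\left(l \right)} = \left(l + 7\right) \left(l + 11\right) = \left(7 + l\right) \left(11 + l\right)$)
$N{\left(q \right)} = 6 q$
$N{\left(G \right)} + V{\left(-3 \right)} \left(-74\right) = 6 i \sqrt{7} + \left(77 + \left(-3\right)^{2} + 18 \left(-3\right)\right) \left(-74\right) = 6 i \sqrt{7} + \left(77 + 9 - 54\right) \left(-74\right) = 6 i \sqrt{7} + 32 \left(-74\right) = 6 i \sqrt{7} - 2368 = -2368 + 6 i \sqrt{7}$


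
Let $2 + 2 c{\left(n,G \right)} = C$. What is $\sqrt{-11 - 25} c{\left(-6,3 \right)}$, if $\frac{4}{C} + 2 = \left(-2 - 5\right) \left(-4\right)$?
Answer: $- \frac{72 i}{13} \approx - 5.5385 i$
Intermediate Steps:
$C = \frac{2}{13}$ ($C = \frac{4}{-2 + \left(-2 - 5\right) \left(-4\right)} = \frac{4}{-2 - -28} = \frac{4}{-2 + 28} = \frac{4}{26} = 4 \cdot \frac{1}{26} = \frac{2}{13} \approx 0.15385$)
$c{\left(n,G \right)} = - \frac{12}{13}$ ($c{\left(n,G \right)} = -1 + \frac{1}{2} \cdot \frac{2}{13} = -1 + \frac{1}{13} = - \frac{12}{13}$)
$\sqrt{-11 - 25} c{\left(-6,3 \right)} = \sqrt{-11 - 25} \left(- \frac{12}{13}\right) = \sqrt{-36} \left(- \frac{12}{13}\right) = 6 i \left(- \frac{12}{13}\right) = - \frac{72 i}{13}$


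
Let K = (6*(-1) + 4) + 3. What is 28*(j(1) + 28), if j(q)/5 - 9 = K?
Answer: 2184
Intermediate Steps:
K = 1 (K = (-6 + 4) + 3 = -2 + 3 = 1)
j(q) = 50 (j(q) = 45 + 5*1 = 45 + 5 = 50)
28*(j(1) + 28) = 28*(50 + 28) = 28*78 = 2184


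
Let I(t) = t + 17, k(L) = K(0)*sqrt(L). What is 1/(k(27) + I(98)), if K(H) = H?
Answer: 1/115 ≈ 0.0086956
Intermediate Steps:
k(L) = 0 (k(L) = 0*sqrt(L) = 0)
I(t) = 17 + t
1/(k(27) + I(98)) = 1/(0 + (17 + 98)) = 1/(0 + 115) = 1/115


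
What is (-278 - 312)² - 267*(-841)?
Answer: 572647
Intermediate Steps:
(-278 - 312)² - 267*(-841) = (-590)² + 224547 = 348100 + 224547 = 572647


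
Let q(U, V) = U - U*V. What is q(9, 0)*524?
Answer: 4716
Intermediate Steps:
q(U, V) = U - U*V
q(9, 0)*524 = (9*(1 - 1*0))*524 = (9*(1 + 0))*524 = (9*1)*524 = 9*524 = 4716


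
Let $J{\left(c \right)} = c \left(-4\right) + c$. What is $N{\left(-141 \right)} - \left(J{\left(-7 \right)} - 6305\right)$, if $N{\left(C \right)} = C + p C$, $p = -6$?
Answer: $6989$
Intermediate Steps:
$J{\left(c \right)} = - 3 c$ ($J{\left(c \right)} = - 4 c + c = - 3 c$)
$N{\left(C \right)} = - 5 C$ ($N{\left(C \right)} = C - 6 C = - 5 C$)
$N{\left(-141 \right)} - \left(J{\left(-7 \right)} - 6305\right) = \left(-5\right) \left(-141\right) - \left(\left(-3\right) \left(-7\right) - 6305\right) = 705 - \left(21 - 6305\right) = 705 - -6284 = 705 + 6284 = 6989$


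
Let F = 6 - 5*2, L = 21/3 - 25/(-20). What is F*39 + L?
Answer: -591/4 ≈ -147.75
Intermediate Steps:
L = 33/4 (L = 21*(⅓) - 25*(-1/20) = 7 + 5/4 = 33/4 ≈ 8.2500)
F = -4 (F = 6 - 10 = -4)
F*39 + L = -4*39 + 33/4 = -156 + 33/4 = -591/4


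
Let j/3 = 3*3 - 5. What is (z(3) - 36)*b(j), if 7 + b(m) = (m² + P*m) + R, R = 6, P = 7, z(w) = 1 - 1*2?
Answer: -8399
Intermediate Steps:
z(w) = -1 (z(w) = 1 - 2 = -1)
j = 12 (j = 3*(3*3 - 5) = 3*(9 - 5) = 3*4 = 12)
b(m) = -1 + m² + 7*m (b(m) = -7 + ((m² + 7*m) + 6) = -7 + (6 + m² + 7*m) = -1 + m² + 7*m)
(z(3) - 36)*b(j) = (-1 - 36)*(-1 + 12² + 7*12) = -37*(-1 + 144 + 84) = -37*227 = -8399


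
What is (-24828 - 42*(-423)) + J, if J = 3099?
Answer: -3963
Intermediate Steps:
(-24828 - 42*(-423)) + J = (-24828 - 42*(-423)) + 3099 = (-24828 + 17766) + 3099 = -7062 + 3099 = -3963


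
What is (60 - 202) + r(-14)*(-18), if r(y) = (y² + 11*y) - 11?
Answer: -700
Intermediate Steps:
r(y) = -11 + y² + 11*y
(60 - 202) + r(-14)*(-18) = (60 - 202) + (-11 + (-14)² + 11*(-14))*(-18) = -142 + (-11 + 196 - 154)*(-18) = -142 + 31*(-18) = -142 - 558 = -700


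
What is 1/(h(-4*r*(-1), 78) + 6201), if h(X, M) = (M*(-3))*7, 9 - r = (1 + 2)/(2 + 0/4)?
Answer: 1/4563 ≈ 0.00021915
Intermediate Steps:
r = 15/2 (r = 9 - (1 + 2)/(2 + 0/4) = 9 - 3/(2 + 0*(¼)) = 9 - 3/(2 + 0) = 9 - 3/2 = 15/2 ≈ 7.5000)
h(X, M) = -21*M (h(X, M) = -3*M*7 = -21*M)
1/(h(-4*r*(-1), 78) + 6201) = 1/(-21*78 + 6201) = 1/(-1638 + 6201) = 1/4563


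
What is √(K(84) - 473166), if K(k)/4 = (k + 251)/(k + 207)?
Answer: I*√40067780106/291 ≈ 687.87*I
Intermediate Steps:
K(k) = 4*(251 + k)/(207 + k) (K(k) = 4*((k + 251)/(k + 207)) = 4*((251 + k)/(207 + k)) = 4*(251 + k)/(207 + k))
√(K(84) - 473166) = √(4*(251 + 84)/(207 + 84) - 473166) = √(4*335/291 - 473166) = √(4*(1/291)*335 - 473166) = √(1340/291 - 473166) = √(-137689966/291) = I*√40067780106/291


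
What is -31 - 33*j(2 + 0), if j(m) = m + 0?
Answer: -97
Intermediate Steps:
j(m) = m
-31 - 33*j(2 + 0) = -31 - 33*(2 + 0) = -31 - 33*2 = -31 - 66 = -97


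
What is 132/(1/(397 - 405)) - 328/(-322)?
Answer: -169852/161 ≈ -1055.0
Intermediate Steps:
132/(1/(397 - 405)) - 328/(-322) = 132/(1/(-8)) - 328*(-1/322) = 132/(-1/8) + 164/161 = 132*(-8) + 164/161 = -1056 + 164/161 = -169852/161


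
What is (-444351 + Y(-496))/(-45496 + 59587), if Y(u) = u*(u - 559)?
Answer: 78929/14091 ≈ 5.6014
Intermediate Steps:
Y(u) = u*(-559 + u)
(-444351 + Y(-496))/(-45496 + 59587) = (-444351 - 496*(-559 - 496))/(-45496 + 59587) = (-444351 - 496*(-1055))/14091 = (-444351 + 523280)*(1/14091) = 78929*(1/14091) = 78929/14091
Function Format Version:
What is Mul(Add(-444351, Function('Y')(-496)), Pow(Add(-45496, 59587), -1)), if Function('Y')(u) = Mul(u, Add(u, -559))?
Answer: Rational(78929, 14091) ≈ 5.6014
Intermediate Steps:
Function('Y')(u) = Mul(u, Add(-559, u))
Mul(Add(-444351, Function('Y')(-496)), Pow(Add(-45496, 59587), -1)) = Mul(Add(-444351, Mul(-496, Add(-559, -496))), Pow(Add(-45496, 59587), -1)) = Mul(Add(-444351, Mul(-496, -1055)), Pow(14091, -1)) = Mul(Add(-444351, 523280), Rational(1, 14091)) = Mul(78929, Rational(1, 14091)) = Rational(78929, 14091)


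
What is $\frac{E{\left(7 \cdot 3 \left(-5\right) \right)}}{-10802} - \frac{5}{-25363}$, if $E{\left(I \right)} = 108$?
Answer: $- \frac{1342597}{136985563} \approx -0.009801$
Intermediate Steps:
$\frac{E{\left(7 \cdot 3 \left(-5\right) \right)}}{-10802} - \frac{5}{-25363} = \frac{108}{-10802} - \frac{5}{-25363} = 108 \left(- \frac{1}{10802}\right) - - \frac{5}{25363} = - \frac{54}{5401} + \frac{5}{25363} = - \frac{1342597}{136985563}$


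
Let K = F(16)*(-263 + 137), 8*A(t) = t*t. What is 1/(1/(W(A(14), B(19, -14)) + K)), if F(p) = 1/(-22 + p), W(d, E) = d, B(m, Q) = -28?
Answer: 91/2 ≈ 45.500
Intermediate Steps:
A(t) = t**2/8 (A(t) = (t*t)/8 = t**2/8)
K = 21 (K = (-263 + 137)/(-22 + 16) = -126/(-6) = -1/6*(-126) = 21)
1/(1/(W(A(14), B(19, -14)) + K)) = 1/(1/((1/8)*14**2 + 21)) = 1/(1/((1/8)*196 + 21)) = 1/(1/(49/2 + 21)) = 1/(1/(91/2)) = 1/(2/91) = 91/2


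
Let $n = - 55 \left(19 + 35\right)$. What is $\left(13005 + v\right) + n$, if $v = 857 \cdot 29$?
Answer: $34888$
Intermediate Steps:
$n = -2970$ ($n = \left(-55\right) 54 = -2970$)
$v = 24853$
$\left(13005 + v\right) + n = \left(13005 + 24853\right) - 2970 = 37858 - 2970 = 34888$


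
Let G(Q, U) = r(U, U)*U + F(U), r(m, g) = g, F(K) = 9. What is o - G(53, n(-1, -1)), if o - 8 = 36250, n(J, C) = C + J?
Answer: 36245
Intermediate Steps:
o = 36258 (o = 8 + 36250 = 36258)
G(Q, U) = 9 + U² (G(Q, U) = U*U + 9 = U² + 9 = 9 + U²)
o - G(53, n(-1, -1)) = 36258 - (9 + (-1 - 1)²) = 36258 - (9 + (-2)²) = 36258 - (9 + 4) = 36258 - 1*13 = 36258 - 13 = 36245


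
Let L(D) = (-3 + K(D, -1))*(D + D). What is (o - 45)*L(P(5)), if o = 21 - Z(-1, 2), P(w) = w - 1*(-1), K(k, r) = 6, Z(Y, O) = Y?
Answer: -828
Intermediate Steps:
P(w) = 1 + w (P(w) = w + 1 = 1 + w)
o = 22 (o = 21 - 1*(-1) = 21 + 1 = 22)
L(D) = 6*D (L(D) = (-3 + 6)*(D + D) = 3*(2*D) = 6*D)
(o - 45)*L(P(5)) = (22 - 45)*(6*(1 + 5)) = -138*6 = -23*36 = -828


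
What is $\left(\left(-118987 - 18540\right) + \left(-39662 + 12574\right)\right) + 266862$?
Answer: $102247$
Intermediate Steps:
$\left(\left(-118987 - 18540\right) + \left(-39662 + 12574\right)\right) + 266862 = \left(\left(-118987 - 18540\right) - 27088\right) + 266862 = \left(-137527 - 27088\right) + 266862 = -164615 + 266862 = 102247$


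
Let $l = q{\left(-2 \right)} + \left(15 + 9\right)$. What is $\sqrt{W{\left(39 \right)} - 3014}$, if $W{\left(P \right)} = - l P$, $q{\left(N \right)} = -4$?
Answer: $i \sqrt{3794} \approx 61.595 i$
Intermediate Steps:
$l = 20$ ($l = -4 + \left(15 + 9\right) = -4 + 24 = 20$)
$W{\left(P \right)} = - 20 P$
$\sqrt{W{\left(39 \right)} - 3014} = \sqrt{\left(-20\right) 39 - 3014} = \sqrt{-780 - 3014} = \sqrt{-3794} = i \sqrt{3794}$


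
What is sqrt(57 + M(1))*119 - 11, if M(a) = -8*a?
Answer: 822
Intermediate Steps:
sqrt(57 + M(1))*119 - 11 = sqrt(57 - 8*1)*119 - 11 = sqrt(57 - 8)*119 - 11 = sqrt(49)*119 - 11 = 7*119 - 11 = 833 - 11 = 822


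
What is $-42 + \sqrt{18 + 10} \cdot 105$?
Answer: $-42 + 210 \sqrt{7} \approx 513.61$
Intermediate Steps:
$-42 + \sqrt{18 + 10} \cdot 105 = -42 + \sqrt{28} \cdot 105 = -42 + 2 \sqrt{7} \cdot 105 = -42 + 210 \sqrt{7}$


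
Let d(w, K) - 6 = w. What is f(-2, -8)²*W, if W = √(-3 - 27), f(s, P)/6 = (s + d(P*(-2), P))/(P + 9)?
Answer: 14400*I*√30 ≈ 78872.0*I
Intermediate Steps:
d(w, K) = 6 + w
f(s, P) = 6*(6 + s - 2*P)/(9 + P) (f(s, P) = 6*((s + (6 + P*(-2)))/(P + 9)) = 6*((s + (6 - 2*P))/(9 + P)) = 6*((6 + s - 2*P)/(9 + P)) = 6*(6 + s - 2*P)/(9 + P))
W = I*√30 (W = √(-30) = I*√30 ≈ 5.4772*I)
f(-2, -8)²*W = (6*(6 - 2 - 2*(-8))/(9 - 8))²*(I*√30) = (6*(6 - 2 + 16)/1)²*(I*√30) = (6*1*20)²*(I*√30) = 120²*(I*√30) = 14400*(I*√30) = 14400*I*√30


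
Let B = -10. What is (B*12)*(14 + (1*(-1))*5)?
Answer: -1080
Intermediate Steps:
(B*12)*(14 + (1*(-1))*5) = (-10*12)*(14 + (1*(-1))*5) = -120*(14 - 1*5) = -120*(14 - 5) = -120*9 = -1080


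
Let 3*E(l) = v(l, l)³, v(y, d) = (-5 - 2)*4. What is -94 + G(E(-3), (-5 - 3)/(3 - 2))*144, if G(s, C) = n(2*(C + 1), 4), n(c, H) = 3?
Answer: 338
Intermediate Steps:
v(y, d) = -28 (v(y, d) = -7*4 = -28)
E(l) = -21952/3 (E(l) = (⅓)*(-28)³ = (⅓)*(-21952) = -21952/3)
G(s, C) = 3
-94 + G(E(-3), (-5 - 3)/(3 - 2))*144 = -94 + 3*144 = -94 + 432 = 338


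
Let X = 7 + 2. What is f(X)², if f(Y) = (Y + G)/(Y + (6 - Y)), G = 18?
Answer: 81/4 ≈ 20.250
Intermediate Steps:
X = 9
f(Y) = 3 + Y/6 (f(Y) = (Y + 18)/(Y + (6 - Y)) = (18 + Y)/6 = (18 + Y)*(⅙) = 3 + Y/6)
f(X)² = (3 + (⅙)*9)² = (3 + 3/2)² = (9/2)² = 81/4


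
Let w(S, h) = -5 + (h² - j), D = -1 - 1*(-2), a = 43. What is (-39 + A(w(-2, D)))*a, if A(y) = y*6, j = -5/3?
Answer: -2279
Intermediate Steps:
j = -5/3 (j = -5*⅓ = -5/3 ≈ -1.6667)
D = 1 (D = -1 + 2 = 1)
w(S, h) = -10/3 + h² (w(S, h) = -5 + (h² - 1*(-5/3)) = -5 + (h² + 5/3) = -5 + (5/3 + h²) = -10/3 + h²)
A(y) = 6*y
(-39 + A(w(-2, D)))*a = (-39 + 6*(-10/3 + 1²))*43 = (-39 + 6*(-10/3 + 1))*43 = (-39 + 6*(-7/3))*43 = (-39 - 14)*43 = -53*43 = -2279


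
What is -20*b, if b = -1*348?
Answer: 6960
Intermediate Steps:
b = -348
-20*b = -20*(-348) = 6960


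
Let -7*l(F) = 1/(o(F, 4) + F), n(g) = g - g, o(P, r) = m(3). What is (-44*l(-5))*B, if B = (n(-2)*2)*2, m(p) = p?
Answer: 0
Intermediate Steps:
o(P, r) = 3
n(g) = 0
l(F) = -1/(7*(3 + F))
B = 0 (B = (0*2)*2 = 0*2 = 0)
(-44*l(-5))*B = -(-44)/(21 + 7*(-5))*0 = -(-44)/(21 - 35)*0 = -(-44)/(-14)*0 = -(-44)*(-1)/14*0 = -44*1/14*0 = -22/7*0 = 0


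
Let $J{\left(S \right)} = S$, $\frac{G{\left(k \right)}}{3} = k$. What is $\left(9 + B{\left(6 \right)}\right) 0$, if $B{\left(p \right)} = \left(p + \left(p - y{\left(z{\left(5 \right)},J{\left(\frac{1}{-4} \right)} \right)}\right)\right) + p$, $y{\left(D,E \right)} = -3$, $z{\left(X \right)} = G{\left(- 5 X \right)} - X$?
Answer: $0$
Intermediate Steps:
$G{\left(k \right)} = 3 k$
$z{\left(X \right)} = - 16 X$ ($z{\left(X \right)} = 3 \left(- 5 X\right) - X = - 15 X - X = - 16 X$)
$B{\left(p \right)} = 3 + 3 p$ ($B{\left(p \right)} = \left(p + \left(p - -3\right)\right) + p = \left(p + \left(p + 3\right)\right) + p = \left(p + \left(3 + p\right)\right) + p = \left(3 + 2 p\right) + p = 3 + 3 p$)
$\left(9 + B{\left(6 \right)}\right) 0 = \left(9 + \left(3 + 3 \cdot 6\right)\right) 0 = \left(9 + \left(3 + 18\right)\right) 0 = \left(9 + 21\right) 0 = 30 \cdot 0 = 0$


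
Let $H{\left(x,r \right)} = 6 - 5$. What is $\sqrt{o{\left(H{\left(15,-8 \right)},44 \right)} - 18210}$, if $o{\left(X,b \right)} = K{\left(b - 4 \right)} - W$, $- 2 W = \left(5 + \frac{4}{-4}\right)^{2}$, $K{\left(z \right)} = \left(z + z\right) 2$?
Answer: $i \sqrt{18042} \approx 134.32 i$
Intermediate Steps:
$K{\left(z \right)} = 4 z$ ($K{\left(z \right)} = 2 z 2 = 4 z$)
$W = -8$ ($W = - \frac{\left(5 + \frac{4}{-4}\right)^{2}}{2} = - \frac{\left(5 + 4 \left(- \frac{1}{4}\right)\right)^{2}}{2} = - \frac{\left(5 - 1\right)^{2}}{2} = - \frac{4^{2}}{2} = \left(- \frac{1}{2}\right) 16 = -8$)
$H{\left(x,r \right)} = 1$
$o{\left(X,b \right)} = -8 + 4 b$ ($o{\left(X,b \right)} = 4 \left(b - 4\right) - -8 = 4 \left(-4 + b\right) + 8 = \left(-16 + 4 b\right) + 8 = -8 + 4 b$)
$\sqrt{o{\left(H{\left(15,-8 \right)},44 \right)} - 18210} = \sqrt{\left(-8 + 4 \cdot 44\right) - 18210} = \sqrt{\left(-8 + 176\right) - 18210} = \sqrt{168 - 18210} = \sqrt{-18042} = i \sqrt{18042}$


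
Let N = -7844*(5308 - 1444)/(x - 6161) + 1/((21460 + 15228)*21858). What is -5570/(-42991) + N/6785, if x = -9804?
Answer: 1528776242805880376339/3734485530728478021600 ≈ 0.40937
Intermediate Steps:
N = 24305757564033629/12802753443360 (N = -7844*(5308 - 1444)/(-9804 - 6161) + 1/((21460 + 15228)*21858) = -7844/((-15965/3864)) + (1/21858)/36688 = -7844/((-15965*1/3864)) + (1/36688)*(1/21858) = -7844/(-15965/3864) + 1/801926304 = -7844*(-3864/15965) + 1/801926304 = 30309216/15965 + 1/801926304 = 24305757564033629/12802753443360 ≈ 1898.5)
-5570/(-42991) + N/6785 = -5570/(-42991) + (24305757564033629/12802753443360)/6785 = -5570*(-1/42991) + (24305757564033629/12802753443360)*(1/6785) = 5570/42991 + 24305757564033629/86866682113197600 = 1528776242805880376339/3734485530728478021600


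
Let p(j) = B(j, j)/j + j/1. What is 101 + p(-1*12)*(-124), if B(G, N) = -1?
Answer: 4736/3 ≈ 1578.7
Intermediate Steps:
p(j) = j - 1/j (p(j) = -1/j + j/1 = -1/j + j*1 = -1/j + j = j - 1/j)
101 + p(-1*12)*(-124) = 101 + (-1*12 - 1/((-1*12)))*(-124) = 101 + (-12 - 1/(-12))*(-124) = 101 + (-12 - 1*(-1/12))*(-124) = 101 + (-12 + 1/12)*(-124) = 101 - 143/12*(-124) = 101 + 4433/3 = 4736/3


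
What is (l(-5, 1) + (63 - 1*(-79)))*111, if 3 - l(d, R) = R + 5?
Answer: 15429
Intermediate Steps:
l(d, R) = -2 - R (l(d, R) = 3 - (R + 5) = 3 - (5 + R) = 3 + (-5 - R) = -2 - R)
(l(-5, 1) + (63 - 1*(-79)))*111 = ((-2 - 1*1) + (63 - 1*(-79)))*111 = ((-2 - 1) + (63 + 79))*111 = (-3 + 142)*111 = 139*111 = 15429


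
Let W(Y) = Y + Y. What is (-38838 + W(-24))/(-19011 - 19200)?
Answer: 12962/12737 ≈ 1.0177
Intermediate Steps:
W(Y) = 2*Y
(-38838 + W(-24))/(-19011 - 19200) = (-38838 + 2*(-24))/(-19011 - 19200) = (-38838 - 48)/(-38211) = -38886*(-1/38211) = 12962/12737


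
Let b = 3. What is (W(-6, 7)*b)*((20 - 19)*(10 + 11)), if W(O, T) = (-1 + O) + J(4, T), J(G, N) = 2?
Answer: -315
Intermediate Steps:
W(O, T) = 1 + O (W(O, T) = (-1 + O) + 2 = 1 + O)
(W(-6, 7)*b)*((20 - 19)*(10 + 11)) = ((1 - 6)*3)*((20 - 19)*(10 + 11)) = (-5*3)*(1*21) = -15*21 = -315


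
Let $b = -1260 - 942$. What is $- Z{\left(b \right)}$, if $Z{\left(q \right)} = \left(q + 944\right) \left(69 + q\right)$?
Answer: $-2683314$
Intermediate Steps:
$b = -2202$ ($b = -1260 - 942 = -2202$)
$Z{\left(q \right)} = \left(69 + q\right) \left(944 + q\right)$ ($Z{\left(q \right)} = \left(944 + q\right) \left(69 + q\right) = \left(69 + q\right) \left(944 + q\right)$)
$- Z{\left(b \right)} = - (65136 + \left(-2202\right)^{2} + 1013 \left(-2202\right)) = - (65136 + 4848804 - 2230626) = \left(-1\right) 2683314 = -2683314$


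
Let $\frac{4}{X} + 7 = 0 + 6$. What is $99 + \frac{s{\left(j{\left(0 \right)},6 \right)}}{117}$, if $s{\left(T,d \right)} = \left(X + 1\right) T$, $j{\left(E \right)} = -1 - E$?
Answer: $\frac{3862}{39} \approx 99.026$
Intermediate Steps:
$X = -4$ ($X = \frac{4}{-7 + \left(0 + 6\right)} = \frac{4}{-7 + 6} = \frac{4}{-1} = 4 \left(-1\right) = -4$)
$s{\left(T,d \right)} = - 3 T$ ($s{\left(T,d \right)} = \left(-4 + 1\right) T = - 3 T$)
$99 + \frac{s{\left(j{\left(0 \right)},6 \right)}}{117} = 99 + \frac{\left(-3\right) \left(-1 - 0\right)}{117} = 99 + - 3 \left(-1 + 0\right) \frac{1}{117} = 99 + \left(-3\right) \left(-1\right) \frac{1}{117} = 99 + 3 \cdot \frac{1}{117} = 99 + \frac{1}{39} = \frac{3862}{39}$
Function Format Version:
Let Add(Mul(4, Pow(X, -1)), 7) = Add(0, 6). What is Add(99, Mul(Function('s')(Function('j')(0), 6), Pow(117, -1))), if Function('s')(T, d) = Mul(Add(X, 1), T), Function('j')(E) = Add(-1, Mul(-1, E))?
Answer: Rational(3862, 39) ≈ 99.026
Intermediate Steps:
X = -4 (X = Mul(4, Pow(Add(-7, Add(0, 6)), -1)) = Mul(4, Pow(Add(-7, 6), -1)) = Mul(4, Pow(-1, -1)) = Mul(4, -1) = -4)
Function('s')(T, d) = Mul(-3, T) (Function('s')(T, d) = Mul(Add(-4, 1), T) = Mul(-3, T))
Add(99, Mul(Function('s')(Function('j')(0), 6), Pow(117, -1))) = Add(99, Mul(Mul(-3, Add(-1, Mul(-1, 0))), Pow(117, -1))) = Add(99, Mul(Mul(-3, Add(-1, 0)), Rational(1, 117))) = Add(99, Mul(Mul(-3, -1), Rational(1, 117))) = Add(99, Mul(3, Rational(1, 117))) = Add(99, Rational(1, 39)) = Rational(3862, 39)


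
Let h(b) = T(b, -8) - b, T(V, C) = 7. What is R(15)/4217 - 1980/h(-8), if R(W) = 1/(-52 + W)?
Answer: -20595829/156029 ≈ -132.00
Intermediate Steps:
h(b) = 7 - b
R(15)/4217 - 1980/h(-8) = 1/((-52 + 15)*4217) - 1980/(7 - 1*(-8)) = (1/4217)/(-37) - 1980/(7 + 8) = -1/37*1/4217 - 1980/15 = -1/156029 - 1980*1/15 = -1/156029 - 132 = -20595829/156029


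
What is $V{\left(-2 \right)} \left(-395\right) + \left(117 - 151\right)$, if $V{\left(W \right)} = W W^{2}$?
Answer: $3126$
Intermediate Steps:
$V{\left(W \right)} = W^{3}$
$V{\left(-2 \right)} \left(-395\right) + \left(117 - 151\right) = \left(-2\right)^{3} \left(-395\right) + \left(117 - 151\right) = \left(-8\right) \left(-395\right) - 34 = 3160 - 34 = 3126$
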